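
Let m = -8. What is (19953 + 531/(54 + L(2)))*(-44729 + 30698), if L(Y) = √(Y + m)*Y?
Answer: 126279*(-4434*√6 + 119777*I)/(2*(√6 - 27*I)) ≈ -2.801e+8 + 12415.0*I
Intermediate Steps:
L(Y) = Y*√(-8 + Y) (L(Y) = √(Y - 8)*Y = √(-8 + Y)*Y = Y*√(-8 + Y))
(19953 + 531/(54 + L(2)))*(-44729 + 30698) = (19953 + 531/(54 + 2*√(-8 + 2)))*(-44729 + 30698) = (19953 + 531/(54 + 2*√(-6)))*(-14031) = (19953 + 531/(54 + 2*(I*√6)))*(-14031) = (19953 + 531/(54 + 2*I*√6))*(-14031) = -279960543 - 7450461/(54 + 2*I*√6)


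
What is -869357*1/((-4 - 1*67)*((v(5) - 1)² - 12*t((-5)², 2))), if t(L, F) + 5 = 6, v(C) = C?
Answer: 869357/284 ≈ 3061.1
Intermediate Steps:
t(L, F) = 1 (t(L, F) = -5 + 6 = 1)
-869357*1/((-4 - 1*67)*((v(5) - 1)² - 12*t((-5)², 2))) = -869357*1/((-4 - 1*67)*((5 - 1)² - 12*1)) = -869357*1/((-4 - 67)*(4² - 12)) = -869357*(-1/(71*(16 - 12))) = -869357/((-71*4)) = -869357/(-284) = -869357*(-1/284) = 869357/284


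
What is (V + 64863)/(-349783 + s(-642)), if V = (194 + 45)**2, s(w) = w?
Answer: -121984/350425 ≈ -0.34810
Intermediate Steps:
V = 57121 (V = 239**2 = 57121)
(V + 64863)/(-349783 + s(-642)) = (57121 + 64863)/(-349783 - 642) = 121984/(-350425) = 121984*(-1/350425) = -121984/350425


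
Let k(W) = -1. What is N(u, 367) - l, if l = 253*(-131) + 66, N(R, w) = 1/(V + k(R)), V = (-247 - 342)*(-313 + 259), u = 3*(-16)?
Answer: 1052013986/31805 ≈ 33077.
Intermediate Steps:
u = -48
V = 31806 (V = -589*(-54) = 31806)
N(R, w) = 1/31805 (N(R, w) = 1/(31806 - 1) = 1/31805)
l = -33077 (l = -33143 + 66 = -33077)
N(u, 367) - l = 1/31805 - 1*(-33077) = 1/31805 + 33077 = 1052013986/31805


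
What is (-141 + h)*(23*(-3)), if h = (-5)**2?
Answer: 8004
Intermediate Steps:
h = 25
(-141 + h)*(23*(-3)) = (-141 + 25)*(23*(-3)) = -116*(-69) = 8004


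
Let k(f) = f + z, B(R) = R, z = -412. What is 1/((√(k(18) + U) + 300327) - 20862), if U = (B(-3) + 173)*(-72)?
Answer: 279465/78100698859 - I*√12634/78100698859 ≈ 3.5783e-6 - 1.4392e-9*I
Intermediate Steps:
k(f) = -412 + f (k(f) = f - 412 = -412 + f)
U = -12240 (U = (-3 + 173)*(-72) = 170*(-72) = -12240)
1/((√(k(18) + U) + 300327) - 20862) = 1/((√((-412 + 18) - 12240) + 300327) - 20862) = 1/((√(-394 - 12240) + 300327) - 20862) = 1/((√(-12634) + 300327) - 20862) = 1/((I*√12634 + 300327) - 20862) = 1/((300327 + I*√12634) - 20862) = 1/(279465 + I*√12634)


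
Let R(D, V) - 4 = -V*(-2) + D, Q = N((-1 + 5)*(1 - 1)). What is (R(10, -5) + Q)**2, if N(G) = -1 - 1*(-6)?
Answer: 81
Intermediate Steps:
N(G) = 5 (N(G) = -1 + 6 = 5)
Q = 5
R(D, V) = 4 + D + 2*V (R(D, V) = 4 + (-V*(-2) + D) = 4 + (2*V + D) = 4 + (D + 2*V) = 4 + D + 2*V)
(R(10, -5) + Q)**2 = ((4 + 10 + 2*(-5)) + 5)**2 = ((4 + 10 - 10) + 5)**2 = (4 + 5)**2 = 9**2 = 81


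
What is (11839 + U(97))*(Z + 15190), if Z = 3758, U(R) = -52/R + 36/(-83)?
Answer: 1805895623988/8051 ≈ 2.2431e+8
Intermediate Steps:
U(R) = -36/83 - 52/R (U(R) = -52/R + 36*(-1/83) = -52/R - 36/83 = -36/83 - 52/R)
(11839 + U(97))*(Z + 15190) = (11839 + (-36/83 - 52/97))*(3758 + 15190) = (11839 + (-36/83 - 52*1/97))*18948 = (11839 + (-36/83 - 52/97))*18948 = (11839 - 7808/8051)*18948 = (95307981/8051)*18948 = 1805895623988/8051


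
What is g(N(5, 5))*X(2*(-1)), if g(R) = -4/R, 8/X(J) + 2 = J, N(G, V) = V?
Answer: 8/5 ≈ 1.6000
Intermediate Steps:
X(J) = 8/(-2 + J)
g(N(5, 5))*X(2*(-1)) = (-4/5)*(8/(-2 + 2*(-1))) = (-4*⅕)*(8/(-2 - 2)) = -32/(5*(-4)) = -32*(-1)/(5*4) = -⅘*(-2) = 8/5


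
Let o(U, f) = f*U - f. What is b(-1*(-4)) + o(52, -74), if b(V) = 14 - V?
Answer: -3764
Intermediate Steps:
o(U, f) = -f + U*f (o(U, f) = U*f - f = -f + U*f)
b(-1*(-4)) + o(52, -74) = (14 - (-1)*(-4)) - 74*(-1 + 52) = (14 - 1*4) - 74*51 = (14 - 4) - 3774 = 10 - 3774 = -3764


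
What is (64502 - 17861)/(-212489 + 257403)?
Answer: 46641/44914 ≈ 1.0385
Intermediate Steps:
(64502 - 17861)/(-212489 + 257403) = 46641/44914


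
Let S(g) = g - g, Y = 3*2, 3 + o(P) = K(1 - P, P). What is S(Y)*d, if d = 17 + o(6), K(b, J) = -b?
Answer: 0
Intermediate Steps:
o(P) = -4 + P (o(P) = -3 - (1 - P) = -3 + (-1 + P) = -4 + P)
Y = 6
d = 19 (d = 17 + (-4 + 6) = 17 + 2 = 19)
S(g) = 0
S(Y)*d = 0*19 = 0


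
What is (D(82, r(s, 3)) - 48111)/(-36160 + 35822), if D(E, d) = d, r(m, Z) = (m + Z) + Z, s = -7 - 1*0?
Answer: 24056/169 ≈ 142.34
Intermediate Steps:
s = -7 (s = -7 + 0 = -7)
r(m, Z) = m + 2*Z (r(m, Z) = (Z + m) + Z = m + 2*Z)
(D(82, r(s, 3)) - 48111)/(-36160 + 35822) = ((-7 + 2*3) - 48111)/(-36160 + 35822) = ((-7 + 6) - 48111)/(-338) = (-1 - 48111)*(-1/338) = -48112*(-1/338) = 24056/169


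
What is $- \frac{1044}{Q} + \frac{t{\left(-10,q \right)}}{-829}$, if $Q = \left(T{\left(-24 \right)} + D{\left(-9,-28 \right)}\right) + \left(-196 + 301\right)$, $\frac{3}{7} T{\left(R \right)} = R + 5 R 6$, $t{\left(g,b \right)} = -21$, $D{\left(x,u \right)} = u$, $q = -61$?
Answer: $\frac{300105}{458437} \approx 0.65463$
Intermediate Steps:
$T{\left(R \right)} = \frac{217 R}{3}$ ($T{\left(R \right)} = \frac{7 \left(R + 5 R 6\right)}{3} = \frac{7 \left(R + 30 R\right)}{3} = \frac{7 \cdot 31 R}{3} = \frac{217 R}{3}$)
$Q = -1659$ ($Q = \left(\frac{217}{3} \left(-24\right) - 28\right) + \left(-196 + 301\right) = \left(-1736 - 28\right) + 105 = -1764 + 105 = -1659$)
$- \frac{1044}{Q} + \frac{t{\left(-10,q \right)}}{-829} = - \frac{1044}{-1659} - \frac{21}{-829} = \left(-1044\right) \left(- \frac{1}{1659}\right) - - \frac{21}{829} = \frac{348}{553} + \frac{21}{829} = \frac{300105}{458437}$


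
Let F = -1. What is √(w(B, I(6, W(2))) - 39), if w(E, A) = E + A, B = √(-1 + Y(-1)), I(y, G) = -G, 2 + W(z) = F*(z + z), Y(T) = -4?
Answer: √(-33 + I*√5) ≈ 0.19451 + 5.7479*I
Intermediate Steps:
W(z) = -2 - 2*z (W(z) = -2 - (z + z) = -2 - 2*z)
B = I*√5 (B = √(-1 - 4) = √(-5) = I*√5 ≈ 2.2361*I)
w(E, A) = A + E
√(w(B, I(6, W(2))) - 39) = √((-(-2 - 2*2) + I*√5) - 39) = √((-(-2 - 4) + I*√5) - 39) = √((-1*(-6) + I*√5) - 39) = √((6 + I*√5) - 39) = √(-33 + I*√5)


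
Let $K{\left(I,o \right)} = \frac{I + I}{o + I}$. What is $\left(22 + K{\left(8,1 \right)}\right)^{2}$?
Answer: $\frac{45796}{81} \approx 565.38$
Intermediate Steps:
$K{\left(I,o \right)} = \frac{2 I}{I + o}$
$\left(22 + K{\left(8,1 \right)}\right)^{2} = \left(22 + 2 \cdot 8 \frac{1}{8 + 1}\right)^{2} = \left(22 + 2 \cdot 8 \cdot \frac{1}{9}\right)^{2} = \left(22 + \frac{16}{9}\right)^{2} = \left(\frac{214}{9}\right)^{2} = \frac{45796}{81}$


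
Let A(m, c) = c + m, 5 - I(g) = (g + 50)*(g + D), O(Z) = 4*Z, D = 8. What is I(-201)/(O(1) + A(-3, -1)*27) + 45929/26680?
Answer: 97772307/346840 ≈ 281.89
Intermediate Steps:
I(g) = 5 - (8 + g)*(50 + g) (I(g) = 5 - (g + 50)*(g + 8) = 5 - (50 + g)*(8 + g) = 5 - (8 + g)*(50 + g))
I(-201)/(O(1) + A(-3, -1)*27) + 45929/26680 = (-395 - 1*(-201)**2 - 58*(-201))/(4*1 + (-1 - 3)*27) + 45929/26680 = (-395 - 1*40401 + 11658)/(4 - 4*27) + 45929*(1/26680) = (-395 - 40401 + 11658)/(4 - 108) + 45929/26680 = -29138/(-104) + 45929/26680 = -29138*(-1/104) + 45929/26680 = 14569/52 + 45929/26680 = 97772307/346840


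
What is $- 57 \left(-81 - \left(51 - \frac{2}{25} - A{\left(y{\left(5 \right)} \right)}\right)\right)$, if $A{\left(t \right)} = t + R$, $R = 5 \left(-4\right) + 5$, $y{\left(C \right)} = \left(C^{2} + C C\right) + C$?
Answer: $\frac{130986}{25} \approx 5239.4$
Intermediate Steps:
$y{\left(C \right)} = C + 2 C^{2}$ ($y{\left(C \right)} = \left(C^{2} + C^{2}\right) + C = 2 C^{2} + C = C + 2 C^{2}$)
$R = -15$ ($R = -20 + 5 = -15$)
$A{\left(t \right)} = -15 + t$ ($A{\left(t \right)} = t - 15 = -15 + t$)
$- 57 \left(-81 - \left(51 - \frac{2}{25} - A{\left(y{\left(5 \right)} \right)}\right)\right) = - 57 \left(-81 - \left(66 - \frac{2}{25} - 5 \left(1 + 2 \cdot 5\right)\right)\right) = - 57 \left(-81 - \left(\frac{1648}{25} - 5 \left(1 + 10\right)\right)\right) = - 57 \left(-81 + \left(\left(\left(-15 + 5 \cdot 11\right) - 51\right) + \frac{2}{25}\right)\right) = - 57 \left(-81 + \left(\left(\left(-15 + 55\right) - 51\right) + \frac{2}{25}\right)\right) = - 57 \left(-81 + \left(\left(40 - 51\right) + \frac{2}{25}\right)\right) = - 57 \left(-81 + \left(-11 + \frac{2}{25}\right)\right) = - 57 \left(-81 - \frac{273}{25}\right) = \left(-57\right) \left(- \frac{2298}{25}\right) = \frac{130986}{25}$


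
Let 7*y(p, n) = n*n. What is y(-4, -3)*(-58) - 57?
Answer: -921/7 ≈ -131.57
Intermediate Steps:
y(p, n) = n²/7 (y(p, n) = (n*n)/7 = n²/7)
y(-4, -3)*(-58) - 57 = ((⅐)*(-3)²)*(-58) - 57 = ((⅐)*9)*(-58) - 57 = (9/7)*(-58) - 57 = -522/7 - 57 = -921/7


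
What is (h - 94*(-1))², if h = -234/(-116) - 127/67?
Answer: 133778183049/15100996 ≈ 8858.9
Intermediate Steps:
h = 473/3886 (h = -234*(-1/116) - 127*1/67 = 117/58 - 127/67 = 473/3886 ≈ 0.12172)
(h - 94*(-1))² = (473/3886 - 94*(-1))² = (473/3886 + 94)² = (365757/3886)² = 133778183049/15100996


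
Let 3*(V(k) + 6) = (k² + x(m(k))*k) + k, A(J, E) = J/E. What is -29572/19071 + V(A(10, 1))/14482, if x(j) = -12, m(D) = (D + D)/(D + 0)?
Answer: -16478450/10622547 ≈ -1.5513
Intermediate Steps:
m(D) = 2 (m(D) = (2*D)/D = 2)
V(k) = -6 - 11*k/3 + k²/3 (V(k) = -6 + ((k² - 12*k) + k)/3 = -6 + (k² - 11*k)/3 = -6 + (-11*k/3 + k²/3) = -6 - 11*k/3 + k²/3)
-29572/19071 + V(A(10, 1))/14482 = -29572/19071 + (-6 - 110/(3*1) + (10/1)²/3)/14482 = -29572*1/19071 + (-6 - 110/3 + (10*1)²/3)*(1/14482) = -29572/19071 + (-6 - 11/3*10 + (⅓)*10²)*(1/14482) = -29572/19071 + (-6 - 110/3 + (⅓)*100)*(1/14482) = -29572/19071 + (-6 - 110/3 + 100/3)*(1/14482) = -29572/19071 - 28/3*1/14482 = -29572/19071 - 14/21723 = -16478450/10622547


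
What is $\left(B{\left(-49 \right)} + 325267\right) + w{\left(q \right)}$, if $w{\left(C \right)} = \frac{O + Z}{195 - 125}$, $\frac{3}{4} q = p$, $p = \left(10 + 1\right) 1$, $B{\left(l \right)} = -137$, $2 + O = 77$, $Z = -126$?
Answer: $\frac{22759049}{70} \approx 3.2513 \cdot 10^{5}$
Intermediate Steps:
$O = 75$ ($O = -2 + 77 = 75$)
$p = 11$ ($p = 11 \cdot 1 = 11$)
$q = \frac{44}{3}$ ($q = \frac{4}{3} \cdot 11 = \frac{44}{3} \approx 14.667$)
$w{\left(C \right)} = - \frac{51}{70}$ ($w{\left(C \right)} = \frac{75 - 126}{195 - 125} = - \frac{51}{70}$)
$\left(B{\left(-49 \right)} + 325267\right) + w{\left(q \right)} = \left(-137 + 325267\right) - \frac{51}{70} = 325130 - \frac{51}{70} = \frac{22759049}{70}$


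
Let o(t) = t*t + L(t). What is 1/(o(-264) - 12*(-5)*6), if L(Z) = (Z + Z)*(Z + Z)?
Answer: 1/348840 ≈ 2.8666e-6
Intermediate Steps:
L(Z) = 4*Z² (L(Z) = (2*Z)*(2*Z) = 4*Z²)
o(t) = 5*t² (o(t) = t*t + 4*t² = t² + 4*t² = 5*t²)
1/(o(-264) - 12*(-5)*6) = 1/(5*(-264)² - 12*(-5)*6) = 1/(5*69696 + 60*6) = 1/(348480 + 360) = 1/348840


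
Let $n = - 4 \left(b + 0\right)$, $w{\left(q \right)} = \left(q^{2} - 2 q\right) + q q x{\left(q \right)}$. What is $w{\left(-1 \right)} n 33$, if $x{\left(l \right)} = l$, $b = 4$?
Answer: $-1056$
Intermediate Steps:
$w{\left(q \right)} = q^{2} + q^{3} - 2 q$ ($w{\left(q \right)} = \left(q^{2} - 2 q\right) + q q q = \left(q^{2} - 2 q\right) + q^{2} q = \left(q^{2} - 2 q\right) + q^{3} = q^{2} + q^{3} - 2 q$)
$n = -16$ ($n = - 4 \left(4 + 0\right) = \left(-4\right) 4 = -16$)
$w{\left(-1 \right)} n 33 = - (-2 - 1 + \left(-1\right)^{2}) \left(-16\right) 33 = - (-2 - 1 + 1) \left(-16\right) 33 = \left(-1\right) \left(-2\right) \left(-16\right) 33 = 2 \left(-16\right) 33 = \left(-32\right) 33 = -1056$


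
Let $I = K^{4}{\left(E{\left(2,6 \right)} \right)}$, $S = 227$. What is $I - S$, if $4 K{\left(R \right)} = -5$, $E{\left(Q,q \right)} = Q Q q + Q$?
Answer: $- \frac{57487}{256} \approx -224.56$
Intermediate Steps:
$E{\left(Q,q \right)} = Q + q Q^{2}$ ($E{\left(Q,q \right)} = Q^{2} q + Q = q Q^{2} + Q = Q + q Q^{2}$)
$K{\left(R \right)} = - \frac{5}{4}$ ($K{\left(R \right)} = \frac{1}{4} \left(-5\right) = - \frac{5}{4}$)
$I = \frac{625}{256}$ ($I = \left(- \frac{5}{4}\right)^{4} = \frac{625}{256} \approx 2.4414$)
$I - S = \frac{625}{256} - 227 = - \frac{57487}{256}$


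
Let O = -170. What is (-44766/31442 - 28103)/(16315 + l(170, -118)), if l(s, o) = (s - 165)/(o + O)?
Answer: -127246938048/73868498515 ≈ -1.7226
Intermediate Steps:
l(s, o) = (-165 + s)/(-170 + o) (l(s, o) = (s - 165)/(o - 170) = (-165 + s)/(-170 + o))
(-44766/31442 - 28103)/(16315 + l(170, -118)) = (-44766/31442 - 28103)/(16315 + (-165 + 170)/(-170 - 118)) = (-44766*1/31442 - 28103)/(16315 + 5/(-288)) = (-22383/15721 - 28103)/(16315 - 1/288*5) = -441829646/(15721*(16315 - 5/288)) = -441829646/(15721*4698715/288) = -441829646/15721*288/4698715 = -127246938048/73868498515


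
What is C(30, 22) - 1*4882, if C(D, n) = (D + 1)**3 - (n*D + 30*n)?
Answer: 23589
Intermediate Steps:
C(D, n) = (1 + D)**3 - 30*n - D*n (C(D, n) = (1 + D)**3 - (D*n + 30*n) = (1 + D)**3 - (30*n + D*n) = (1 + D)**3 + (-30*n - D*n) = (1 + D)**3 - 30*n - D*n)
C(30, 22) - 1*4882 = ((1 + 30)**3 - 30*22 - 1*30*22) - 1*4882 = (31**3 - 660 - 660) - 4882 = (29791 - 660 - 660) - 4882 = 28471 - 4882 = 23589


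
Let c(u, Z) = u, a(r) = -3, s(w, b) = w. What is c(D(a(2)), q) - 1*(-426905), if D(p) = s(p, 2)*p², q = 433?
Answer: 426878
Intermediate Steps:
D(p) = p³ (D(p) = p*p² = p³)
c(D(a(2)), q) - 1*(-426905) = (-3)³ - 1*(-426905) = -27 + 426905 = 426878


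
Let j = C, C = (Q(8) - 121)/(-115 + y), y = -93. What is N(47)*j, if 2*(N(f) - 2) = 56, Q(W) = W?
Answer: 1695/104 ≈ 16.298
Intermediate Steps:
N(f) = 30 (N(f) = 2 + (1/2)*56 = 2 + 28 = 30)
C = 113/208 (C = (8 - 121)/(-115 - 93) = -113/(-208) = -113*(-1/208) = 113/208 ≈ 0.54327)
j = 113/208 ≈ 0.54327
N(47)*j = 30*(113/208) = 1695/104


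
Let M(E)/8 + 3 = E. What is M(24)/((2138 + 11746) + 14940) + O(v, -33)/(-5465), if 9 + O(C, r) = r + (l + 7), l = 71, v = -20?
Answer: -4981/6563465 ≈ -0.00075890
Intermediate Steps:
M(E) = -24 + 8*E
O(C, r) = 69 + r (O(C, r) = -9 + (r + (71 + 7)) = -9 + (r + 78) = -9 + (78 + r) = 69 + r)
M(24)/((2138 + 11746) + 14940) + O(v, -33)/(-5465) = (-24 + 8*24)/((2138 + 11746) + 14940) + (69 - 33)/(-5465) = (-24 + 192)/(13884 + 14940) + 36*(-1/5465) = 168/28824 - 36/5465 = 168*(1/28824) - 36/5465 = 7/1201 - 36/5465 = -4981/6563465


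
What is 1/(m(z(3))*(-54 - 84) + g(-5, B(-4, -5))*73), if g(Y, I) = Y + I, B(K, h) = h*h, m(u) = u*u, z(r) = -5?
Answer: -1/1990 ≈ -0.00050251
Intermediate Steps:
m(u) = u²
B(K, h) = h²
g(Y, I) = I + Y
1/(m(z(3))*(-54 - 84) + g(-5, B(-4, -5))*73) = 1/((-5)²*(-54 - 84) + ((-5)² - 5)*73) = 1/(25*(-138) + (25 - 5)*73) = 1/(-3450 + 20*73) = 1/(-3450 + 1460) = 1/(-1990) = -1/1990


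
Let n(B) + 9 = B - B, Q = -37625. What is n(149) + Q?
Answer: -37634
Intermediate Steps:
n(B) = -9 (n(B) = -9 + (B - B) = -9 + 0 = -9)
n(149) + Q = -9 - 37625 = -37634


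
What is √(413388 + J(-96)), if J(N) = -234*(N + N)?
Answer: 6*√12731 ≈ 676.99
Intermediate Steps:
J(N) = -468*N
√(413388 + J(-96)) = √(413388 - 468*(-96)) = √(413388 + 44928) = √458316 = 6*√12731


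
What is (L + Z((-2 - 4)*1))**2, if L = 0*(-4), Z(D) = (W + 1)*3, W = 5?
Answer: 324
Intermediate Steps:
Z(D) = 18 (Z(D) = (5 + 1)*3 = 6*3 = 18)
L = 0
(L + Z((-2 - 4)*1))**2 = (0 + 18)**2 = 18**2 = 324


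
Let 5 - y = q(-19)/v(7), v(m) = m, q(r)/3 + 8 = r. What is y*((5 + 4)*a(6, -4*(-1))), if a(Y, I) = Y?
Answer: 6264/7 ≈ 894.86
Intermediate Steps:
q(r) = -24 + 3*r
y = 116/7 (y = 5 - (-24 + 3*(-19))/7 = 5 - (-24 - 57)/7 = 5 - (-81)/7 = 5 - 1*(-81/7) = 5 + 81/7 = 116/7 ≈ 16.571)
y*((5 + 4)*a(6, -4*(-1))) = 116*((5 + 4)*6)/7 = 116*(9*6)/7 = (116/7)*54 = 6264/7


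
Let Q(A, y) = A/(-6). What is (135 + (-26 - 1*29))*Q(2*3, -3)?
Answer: -80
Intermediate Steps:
Q(A, y) = -A/6 (Q(A, y) = A*(-⅙) = -A/6)
(135 + (-26 - 1*29))*Q(2*3, -3) = (135 + (-26 - 1*29))*(-3/3) = (135 + (-26 - 29))*(-⅙*6) = (135 - 55)*(-1) = 80*(-1) = -80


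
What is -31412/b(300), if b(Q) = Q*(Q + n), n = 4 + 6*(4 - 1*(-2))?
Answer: -7853/25500 ≈ -0.30796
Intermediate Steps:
n = 40 (n = 4 + 6*(4 + 2) = 4 + 6*6 = 4 + 36 = 40)
b(Q) = Q*(40 + Q) (b(Q) = Q*(Q + 40) = Q*(40 + Q))
-31412/b(300) = -31412*1/(300*(40 + 300)) = -31412/(300*340) = -31412/102000 = -31412*1/102000 = -7853/25500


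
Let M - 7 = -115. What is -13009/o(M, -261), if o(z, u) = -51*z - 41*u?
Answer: -13009/16209 ≈ -0.80258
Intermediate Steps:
M = -108 (M = 7 - 115 = -108)
-13009/o(M, -261) = -13009/(-51*(-108) - 41*(-261)) = -13009/(5508 + 10701) = -13009/16209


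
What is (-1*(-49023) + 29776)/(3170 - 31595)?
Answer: -78799/28425 ≈ -2.7722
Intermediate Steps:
(-1*(-49023) + 29776)/(3170 - 31595) = (49023 + 29776)/(-28425) = 78799*(-1/28425) = -78799/28425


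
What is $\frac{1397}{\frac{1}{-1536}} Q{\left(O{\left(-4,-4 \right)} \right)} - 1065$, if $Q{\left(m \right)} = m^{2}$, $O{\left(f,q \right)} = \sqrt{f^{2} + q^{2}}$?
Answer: $-68666409$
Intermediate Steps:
$\frac{1397}{\frac{1}{-1536}} Q{\left(O{\left(-4,-4 \right)} \right)} - 1065 = \frac{1397}{\frac{1}{-1536}} \left(\sqrt{\left(-4\right)^{2} + \left(-4\right)^{2}}\right)^{2} - 1065 = \frac{1397}{- \frac{1}{1536}} \left(\sqrt{16 + 16}\right)^{2} - 1065 = 1397 \left(-1536\right) \left(\sqrt{32}\right)^{2} - 1065 = - 2145792 \left(4 \sqrt{2}\right)^{2} - 1065 = \left(-2145792\right) 32 - 1065 = -68665344 - 1065 = -68666409$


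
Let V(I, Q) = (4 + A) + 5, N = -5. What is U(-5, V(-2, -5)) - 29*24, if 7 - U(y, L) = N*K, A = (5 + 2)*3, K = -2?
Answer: -699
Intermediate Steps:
A = 21 (A = 7*3 = 21)
V(I, Q) = 30 (V(I, Q) = (4 + 21) + 5 = 25 + 5 = 30)
U(y, L) = -3 (U(y, L) = 7 - (-5)*(-2) = 7 - 1*10 = 7 - 10 = -3)
U(-5, V(-2, -5)) - 29*24 = -3 - 29*24 = -3 - 696 = -699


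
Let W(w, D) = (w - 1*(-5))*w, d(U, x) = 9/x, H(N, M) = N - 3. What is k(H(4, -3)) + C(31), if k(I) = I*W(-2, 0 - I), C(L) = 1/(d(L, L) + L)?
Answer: -5789/970 ≈ -5.9680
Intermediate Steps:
H(N, M) = -3 + N
W(w, D) = w*(5 + w) (W(w, D) = (w + 5)*w = (5 + w)*w = w*(5 + w))
C(L) = 1/(L + 9/L) (C(L) = 1/(9/L + L) = 1/(L + 9/L))
k(I) = -6*I (k(I) = I*(-2*(5 - 2)) = I*(-2*3) = I*(-6) = -6*I)
k(H(4, -3)) + C(31) = -6*(-3 + 4) + 31/(9 + 31²) = -6*1 + 31/(9 + 961) = -6 + 31/970 = -5789/970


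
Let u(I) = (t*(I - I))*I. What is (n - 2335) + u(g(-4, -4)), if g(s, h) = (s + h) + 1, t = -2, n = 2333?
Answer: -2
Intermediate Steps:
g(s, h) = 1 + h + s (g(s, h) = (h + s) + 1 = 1 + h + s)
u(I) = 0 (u(I) = (-2*(I - I))*I = (-2*0)*I = 0*I = 0)
(n - 2335) + u(g(-4, -4)) = (2333 - 2335) + 0 = -2 + 0 = -2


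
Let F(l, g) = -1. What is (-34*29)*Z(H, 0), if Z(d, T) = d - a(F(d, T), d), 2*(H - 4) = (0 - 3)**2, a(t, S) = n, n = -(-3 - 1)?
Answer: -4437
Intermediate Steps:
n = 4 (n = -1*(-4) = 4)
a(t, S) = 4
H = 17/2 (H = 4 + (0 - 3)**2/2 = 4 + (1/2)*(-3)**2 = 4 + (1/2)*9 = 4 + 9/2 = 17/2 ≈ 8.5000)
Z(d, T) = -4 + d (Z(d, T) = d - 1*4 = d - 4 = -4 + d)
(-34*29)*Z(H, 0) = (-34*29)*(-4 + 17/2) = -986*9/2 = -4437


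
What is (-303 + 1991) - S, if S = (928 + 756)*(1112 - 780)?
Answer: -557400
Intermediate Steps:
S = 559088 (S = 1684*332 = 559088)
(-303 + 1991) - S = (-303 + 1991) - 1*559088 = 1688 - 559088 = -557400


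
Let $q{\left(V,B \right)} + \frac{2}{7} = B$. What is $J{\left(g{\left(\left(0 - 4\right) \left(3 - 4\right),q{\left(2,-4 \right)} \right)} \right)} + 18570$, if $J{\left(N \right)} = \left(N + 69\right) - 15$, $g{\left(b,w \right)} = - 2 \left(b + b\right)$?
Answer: $18608$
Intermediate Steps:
$q{\left(V,B \right)} = - \frac{2}{7} + B$
$g{\left(b,w \right)} = - 4 b$ ($g{\left(b,w \right)} = - 2 \cdot 2 b = - 4 b$)
$J{\left(N \right)} = 54 + N$ ($J{\left(N \right)} = \left(69 + N\right) - 15 = 54 + N$)
$J{\left(g{\left(\left(0 - 4\right) \left(3 - 4\right),q{\left(2,-4 \right)} \right)} \right)} + 18570 = \left(54 - 4 \left(0 - 4\right) \left(3 - 4\right)\right) + 18570 = \left(54 - 4 \left(\left(-4\right) \left(-1\right)\right)\right) + 18570 = \left(54 - 16\right) + 18570 = 38 + 18570 = 18608$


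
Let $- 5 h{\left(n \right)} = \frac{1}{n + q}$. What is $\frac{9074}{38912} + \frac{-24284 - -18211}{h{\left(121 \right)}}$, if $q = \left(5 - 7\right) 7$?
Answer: $\frac{63213618617}{19456} \approx 3.2491 \cdot 10^{6}$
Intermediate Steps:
$q = -14$ ($q = \left(-2\right) 7 = -14$)
$h{\left(n \right)} = - \frac{1}{5 \left(-14 + n\right)}$ ($h{\left(n \right)} = - \frac{1}{5 \left(n - 14\right)} = - \frac{1}{5 \left(-14 + n\right)}$)
$\frac{9074}{38912} + \frac{-24284 - -18211}{h{\left(121 \right)}} = \frac{9074}{38912} + \frac{-24284 - -18211}{\left(-1\right) \frac{1}{-70 + 5 \cdot 121}} = 9074 \cdot \frac{1}{38912} + \frac{-24284 + 18211}{\left(-1\right) \frac{1}{-70 + 605}} = \frac{4537}{19456} - \frac{6073}{\left(-1\right) \frac{1}{535}} = \frac{4537}{19456} - \frac{6073}{- \frac{1}{535}} = \frac{4537}{19456} - -3249055 = \frac{4537}{19456} + 3249055 = \frac{63213618617}{19456}$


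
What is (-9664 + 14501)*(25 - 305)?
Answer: -1354360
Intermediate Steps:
(-9664 + 14501)*(25 - 305) = 4837*(-280) = -1354360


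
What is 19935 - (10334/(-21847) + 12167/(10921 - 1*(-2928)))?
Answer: 6031393021422/302559103 ≈ 19935.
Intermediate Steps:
19935 - (10334/(-21847) + 12167/(10921 - 1*(-2928))) = 19935 - (10334*(-1/21847) + 12167/(10921 + 2928)) = 19935 - (-10334/21847 + 12167/13849) = 19935 - 1*122696883/302559103 = 19935 - 122696883/302559103 = 6031393021422/302559103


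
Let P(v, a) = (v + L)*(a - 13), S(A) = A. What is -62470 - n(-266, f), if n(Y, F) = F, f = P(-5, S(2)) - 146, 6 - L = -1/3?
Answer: -186928/3 ≈ -62309.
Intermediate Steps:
L = 19/3 (L = 6 - (-1)/3 = 6 - 1*(-⅓) = 6 + ⅓ = 19/3 ≈ 6.3333)
P(v, a) = (-13 + a)*(19/3 + v) (P(v, a) = (v + 19/3)*(a - 13) = (19/3 + v)*(-13 + a) = (-13 + a)*(19/3 + v))
f = -482/3 (f = (-247/3 - 13*(-5) + (19/3)*2 + 2*(-5)) - 146 = (-247/3 + 65 + 38/3 - 10) - 146 = -44/3 - 146 = -482/3 ≈ -160.67)
-62470 - n(-266, f) = -62470 - 1*(-482/3) = -62470 + 482/3 = -186928/3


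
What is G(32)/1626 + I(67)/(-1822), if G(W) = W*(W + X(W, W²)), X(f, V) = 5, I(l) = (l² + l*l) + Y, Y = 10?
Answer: -3114310/740643 ≈ -4.2049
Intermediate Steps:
I(l) = 10 + 2*l² (I(l) = (l² + l*l) + 10 = (l² + l²) + 10 = 2*l² + 10 = 10 + 2*l²)
G(W) = W*(5 + W) (G(W) = W*(W + 5) = W*(5 + W))
G(32)/1626 + I(67)/(-1822) = (32*(5 + 32))/1626 + (10 + 2*67²)/(-1822) = (32*37)*(1/1626) + (10 + 2*4489)*(-1/1822) = 1184*(1/1626) + (10 + 8978)*(-1/1822) = 592/813 + 8988*(-1/1822) = 592/813 - 4494/911 = -3114310/740643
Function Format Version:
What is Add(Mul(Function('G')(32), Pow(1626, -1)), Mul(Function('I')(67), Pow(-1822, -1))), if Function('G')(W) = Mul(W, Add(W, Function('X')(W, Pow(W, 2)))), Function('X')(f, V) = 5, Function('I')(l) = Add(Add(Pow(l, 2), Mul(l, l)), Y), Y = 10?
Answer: Rational(-3114310, 740643) ≈ -4.2049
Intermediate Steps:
Function('I')(l) = Add(10, Mul(2, Pow(l, 2))) (Function('I')(l) = Add(Add(Pow(l, 2), Mul(l, l)), 10) = Add(Add(Pow(l, 2), Pow(l, 2)), 10) = Add(Mul(2, Pow(l, 2)), 10) = Add(10, Mul(2, Pow(l, 2))))
Function('G')(W) = Mul(W, Add(5, W)) (Function('G')(W) = Mul(W, Add(W, 5)) = Mul(W, Add(5, W)))
Add(Mul(Function('G')(32), Pow(1626, -1)), Mul(Function('I')(67), Pow(-1822, -1))) = Add(Mul(Mul(32, Add(5, 32)), Pow(1626, -1)), Mul(Add(10, Mul(2, Pow(67, 2))), Pow(-1822, -1))) = Add(Mul(Mul(32, 37), Rational(1, 1626)), Mul(Add(10, Mul(2, 4489)), Rational(-1, 1822))) = Add(Mul(1184, Rational(1, 1626)), Mul(Add(10, 8978), Rational(-1, 1822))) = Add(Rational(592, 813), Mul(8988, Rational(-1, 1822))) = Add(Rational(592, 813), Rational(-4494, 911)) = Rational(-3114310, 740643)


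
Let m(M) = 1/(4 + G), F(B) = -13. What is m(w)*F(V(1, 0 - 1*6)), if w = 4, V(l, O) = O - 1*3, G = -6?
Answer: 13/2 ≈ 6.5000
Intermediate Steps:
V(l, O) = -3 + O (V(l, O) = O - 3 = -3 + O)
m(M) = -1/2 (m(M) = 1/(4 - 6) = 1/(-2) = -1/2)
m(w)*F(V(1, 0 - 1*6)) = -1/2*(-13) = 13/2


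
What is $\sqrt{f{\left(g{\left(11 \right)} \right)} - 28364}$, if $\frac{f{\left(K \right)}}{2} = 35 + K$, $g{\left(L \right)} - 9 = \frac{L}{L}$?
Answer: $i \sqrt{28274} \approx 168.15 i$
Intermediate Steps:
$g{\left(L \right)} = 10$ ($g{\left(L \right)} = 9 + \frac{L}{L} = 9 + 1 = 10$)
$f{\left(K \right)} = 70 + 2 K$ ($f{\left(K \right)} = 2 \left(35 + K\right) = 70 + 2 K$)
$\sqrt{f{\left(g{\left(11 \right)} \right)} - 28364} = \sqrt{\left(70 + 2 \cdot 10\right) - 28364} = \sqrt{\left(70 + 20\right) - 28364} = \sqrt{90 - 28364} = \sqrt{-28274} = i \sqrt{28274}$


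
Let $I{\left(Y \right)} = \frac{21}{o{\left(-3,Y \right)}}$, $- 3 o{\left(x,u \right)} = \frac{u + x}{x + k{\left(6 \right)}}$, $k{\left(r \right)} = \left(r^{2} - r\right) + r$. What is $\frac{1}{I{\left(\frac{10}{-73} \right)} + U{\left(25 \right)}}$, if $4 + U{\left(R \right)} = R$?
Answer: $\frac{229}{156576} \approx 0.0014625$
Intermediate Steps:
$k{\left(r \right)} = r^{2}$
$U{\left(R \right)} = -4 + R$
$o{\left(x,u \right)} = - \frac{u + x}{3 \left(36 + x\right)}$ ($o{\left(x,u \right)} = - \frac{\left(u + x\right) \frac{1}{x + 6^{2}}}{3} = - \frac{\left(u + x\right) \frac{1}{x + 36}}{3} = - \frac{\left(u + x\right) \frac{1}{36 + x}}{3} = - \frac{\frac{1}{36 + x} \left(u + x\right)}{3} = - \frac{u + x}{3 \left(36 + x\right)}$)
$I{\left(Y \right)} = \frac{21}{\frac{1}{33} - \frac{Y}{99}}$ ($I{\left(Y \right)} = \frac{21}{\frac{1}{3} \frac{1}{36 - 3} \left(- Y - -3\right)} = \frac{21}{\frac{1}{3} \cdot \frac{1}{33} \left(- Y + 3\right)} = \frac{21}{\frac{1}{3} \cdot \frac{1}{33} \left(3 - Y\right)} = \frac{21}{\frac{1}{33} - \frac{Y}{99}}$)
$\frac{1}{I{\left(\frac{10}{-73} \right)} + U{\left(25 \right)}} = \frac{1}{- \frac{2079}{-3 + \frac{10}{-73}} + \left(-4 + 25\right)} = \frac{1}{- \frac{2079}{-3 + 10 \left(- \frac{1}{73}\right)} + 21} = \frac{1}{- \frac{2079}{-3 - \frac{10}{73}} + 21} = \frac{1}{- \frac{2079}{- \frac{229}{73}} + 21} = \frac{1}{\left(-2079\right) \left(- \frac{73}{229}\right) + 21} = \frac{1}{\frac{151767}{229} + 21} = \frac{1}{\frac{156576}{229}} = \frac{229}{156576}$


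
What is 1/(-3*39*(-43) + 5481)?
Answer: 1/10512 ≈ 9.5129e-5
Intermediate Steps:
1/(-3*39*(-43) + 5481) = 1/(-117*(-43) + 5481) = 1/(5031 + 5481) = 1/10512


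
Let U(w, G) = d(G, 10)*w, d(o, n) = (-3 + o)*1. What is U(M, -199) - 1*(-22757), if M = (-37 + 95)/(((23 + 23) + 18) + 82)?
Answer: 1655403/73 ≈ 22677.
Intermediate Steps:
d(o, n) = -3 + o
M = 29/73 (M = 58/((46 + 18) + 82) = 58/(64 + 82) = 58/146 = 58*(1/146) = 29/73 ≈ 0.39726)
U(w, G) = w*(-3 + G) (U(w, G) = (-3 + G)*w = w*(-3 + G))
U(M, -199) - 1*(-22757) = 29*(-3 - 199)/73 - 1*(-22757) = (29/73)*(-202) + 22757 = -5858/73 + 22757 = 1655403/73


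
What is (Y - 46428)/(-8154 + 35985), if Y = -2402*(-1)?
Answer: -44026/27831 ≈ -1.5819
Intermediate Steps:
Y = 2402
(Y - 46428)/(-8154 + 35985) = (2402 - 46428)/(-8154 + 35985) = -44026/27831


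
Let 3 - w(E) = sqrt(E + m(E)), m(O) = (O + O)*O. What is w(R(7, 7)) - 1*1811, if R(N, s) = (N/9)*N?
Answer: -1808 - 7*sqrt(107)/9 ≈ -1816.0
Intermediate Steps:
m(O) = 2*O**2 (m(O) = (2*O)*O = 2*O**2)
R(N, s) = N**2/9 (R(N, s) = (N*(1/9))*N = (N/9)*N = N**2/9)
w(E) = 3 - sqrt(E + 2*E**2)
w(R(7, 7)) - 1*1811 = (3 - sqrt(((1/9)*7**2)*(1 + 2*((1/9)*7**2)))) - 1*1811 = (3 - sqrt(((1/9)*49)*(1 + 2*((1/9)*49)))) - 1811 = (3 - sqrt(49*(1 + 2*(49/9))/9)) - 1811 = (3 - sqrt(49*(1 + 98/9)/9)) - 1811 = (3 - sqrt((49/9)*(107/9))) - 1811 = (3 - sqrt(5243/81)) - 1811 = (3 - 7*sqrt(107)/9) - 1811 = -1808 - 7*sqrt(107)/9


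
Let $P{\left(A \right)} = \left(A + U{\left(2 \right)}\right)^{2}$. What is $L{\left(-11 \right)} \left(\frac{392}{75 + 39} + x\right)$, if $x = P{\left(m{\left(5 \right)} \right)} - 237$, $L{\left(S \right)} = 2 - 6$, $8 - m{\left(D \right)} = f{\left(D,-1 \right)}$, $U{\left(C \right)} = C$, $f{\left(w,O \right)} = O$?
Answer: $\frac{25664}{57} \approx 450.25$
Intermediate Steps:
$m{\left(D \right)} = 9$ ($m{\left(D \right)} = 8 - -1 = 8 + 1 = 9$)
$L{\left(S \right)} = -4$ ($L{\left(S \right)} = 2 - 6 = -4$)
$P{\left(A \right)} = \left(2 + A\right)^{2}$ ($P{\left(A \right)} = \left(A + 2\right)^{2} = \left(2 + A\right)^{2}$)
$x = -116$ ($x = \left(2 + 9\right)^{2} - 237 = 11^{2} - 237 = 121 - 237 = -116$)
$L{\left(-11 \right)} \left(\frac{392}{75 + 39} + x\right) = - 4 \left(\frac{392}{75 + 39} - 116\right) = - 4 \left(\frac{392}{114} - 116\right) = - 4 \left(392 \cdot \frac{1}{114} - 116\right) = - 4 \left(\frac{196}{57} - 116\right) = \left(-4\right) \left(- \frac{6416}{57}\right) = \frac{25664}{57}$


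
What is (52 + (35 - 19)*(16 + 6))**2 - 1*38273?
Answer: 124943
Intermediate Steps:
(52 + (35 - 19)*(16 + 6))**2 - 1*38273 = (52 + 16*22)**2 - 38273 = (52 + 352)**2 - 38273 = 404**2 - 38273 = 163216 - 38273 = 124943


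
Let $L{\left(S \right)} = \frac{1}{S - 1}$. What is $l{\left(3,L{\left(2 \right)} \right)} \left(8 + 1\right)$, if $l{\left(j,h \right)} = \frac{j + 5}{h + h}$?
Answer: $36$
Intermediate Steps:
$L{\left(S \right)} = \frac{1}{-1 + S}$
$l{\left(j,h \right)} = \frac{5 + j}{2 h}$
$l{\left(3,L{\left(2 \right)} \right)} \left(8 + 1\right) = \frac{5 + 3}{2 \frac{1}{-1 + 2}} \left(8 + 1\right) = \frac{1}{2} \frac{1}{1^{-1}} \cdot 8 \cdot 9 = \frac{1}{2} \cdot 1^{-1} \cdot 8 \cdot 9 = \frac{1}{2} \cdot 1 \cdot 8 \cdot 9 = 4 \cdot 9 = 36$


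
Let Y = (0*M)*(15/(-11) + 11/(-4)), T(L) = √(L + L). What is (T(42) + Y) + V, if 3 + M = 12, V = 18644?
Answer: 18644 + 2*√21 ≈ 18653.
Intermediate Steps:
T(L) = √2*√L (T(L) = √(2*L) = √2*√L)
M = 9 (M = -3 + 12 = 9)
Y = 0 (Y = (0*9)*(15/(-11) + 11/(-4)) = 0*(15*(-1/11) + 11*(-¼)) = 0*(-15/11 - 11/4) = 0*(-181/44) = 0)
(T(42) + Y) + V = (√2*√42 + 0) + 18644 = (2*√21 + 0) + 18644 = 2*√21 + 18644 = 18644 + 2*√21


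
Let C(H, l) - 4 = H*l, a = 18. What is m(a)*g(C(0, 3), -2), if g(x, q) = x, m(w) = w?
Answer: 72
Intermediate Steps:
C(H, l) = 4 + H*l
m(a)*g(C(0, 3), -2) = 18*(4 + 0*3) = 18*(4 + 0) = 18*4 = 72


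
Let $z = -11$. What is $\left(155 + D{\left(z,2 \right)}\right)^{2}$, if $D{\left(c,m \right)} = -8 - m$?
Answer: $21025$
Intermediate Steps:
$\left(155 + D{\left(z,2 \right)}\right)^{2} = \left(155 - 10\right)^{2} = 145^{2} = 21025$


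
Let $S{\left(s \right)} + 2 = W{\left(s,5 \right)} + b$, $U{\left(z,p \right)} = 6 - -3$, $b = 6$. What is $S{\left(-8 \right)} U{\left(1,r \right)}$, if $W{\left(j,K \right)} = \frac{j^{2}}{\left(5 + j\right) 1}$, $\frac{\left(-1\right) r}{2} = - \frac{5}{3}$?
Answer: $-156$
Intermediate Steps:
$r = \frac{10}{3}$ ($r = - 2 \left(- \frac{5}{3}\right) = - 2 \left(\left(-5\right) \frac{1}{3}\right) = \left(-2\right) \left(- \frac{5}{3}\right) = \frac{10}{3} \approx 3.3333$)
$U{\left(z,p \right)} = 9$ ($U{\left(z,p \right)} = 6 + 3 = 9$)
$W{\left(j,K \right)} = \frac{j^{2}}{5 + j}$
$S{\left(s \right)} = 4 + \frac{s^{2}}{5 + s}$ ($S{\left(s \right)} = -2 + \left(\frac{s^{2}}{5 + s} + 6\right) = -2 + \left(6 + \frac{s^{2}}{5 + s}\right) = 4 + \frac{s^{2}}{5 + s}$)
$S{\left(-8 \right)} U{\left(1,r \right)} = \frac{20 + \left(-8\right)^{2} + 4 \left(-8\right)}{5 - 8} \cdot 9 = \frac{20 + 64 - 32}{-3} \cdot 9 = \left(- \frac{1}{3}\right) 52 \cdot 9 = \left(- \frac{52}{3}\right) 9 = -156$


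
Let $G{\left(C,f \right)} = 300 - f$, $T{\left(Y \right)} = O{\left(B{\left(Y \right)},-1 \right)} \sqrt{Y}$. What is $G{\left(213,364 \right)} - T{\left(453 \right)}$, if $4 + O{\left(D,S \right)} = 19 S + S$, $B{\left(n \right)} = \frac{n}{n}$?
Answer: $-64 + 24 \sqrt{453} \approx 446.81$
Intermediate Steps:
$B{\left(n \right)} = 1$
$O{\left(D,S \right)} = -4 + 20 S$ ($O{\left(D,S \right)} = -4 + \left(19 S + S\right) = -4 + 20 S$)
$T{\left(Y \right)} = - 24 \sqrt{Y}$ ($T{\left(Y \right)} = \left(-4 + 20 \left(-1\right)\right) \sqrt{Y} = \left(-4 - 20\right) \sqrt{Y} = - 24 \sqrt{Y}$)
$G{\left(213,364 \right)} - T{\left(453 \right)} = \left(300 - 364\right) - - 24 \sqrt{453} = \left(300 - 364\right) + 24 \sqrt{453} = -64 + 24 \sqrt{453}$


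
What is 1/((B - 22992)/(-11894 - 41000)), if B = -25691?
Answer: 52894/48683 ≈ 1.0865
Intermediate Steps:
1/((B - 22992)/(-11894 - 41000)) = 1/((-25691 - 22992)/(-11894 - 41000)) = 1/(-48683/(-52894)) = 1/(-48683*(-1/52894)) = 1/(48683/52894) = 52894/48683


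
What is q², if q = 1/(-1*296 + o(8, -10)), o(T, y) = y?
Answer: 1/93636 ≈ 1.0680e-5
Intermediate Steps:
q = -1/306 (q = 1/(-1*296 - 10) = 1/(-296 - 10) = 1/(-306) = -1/306 ≈ -0.0032680)
q² = (-1/306)² = 1/93636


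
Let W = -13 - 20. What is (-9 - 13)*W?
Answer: 726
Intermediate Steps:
W = -33
(-9 - 13)*W = (-9 - 13)*(-33) = -22*(-33) = 726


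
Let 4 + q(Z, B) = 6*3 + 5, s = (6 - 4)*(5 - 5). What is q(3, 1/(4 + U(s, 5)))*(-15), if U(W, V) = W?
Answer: -285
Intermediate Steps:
s = 0 (s = 2*0 = 0)
q(Z, B) = 19 (q(Z, B) = -4 + (6*3 + 5) = -4 + (18 + 5) = -4 + 23 = 19)
q(3, 1/(4 + U(s, 5)))*(-15) = 19*(-15) = -285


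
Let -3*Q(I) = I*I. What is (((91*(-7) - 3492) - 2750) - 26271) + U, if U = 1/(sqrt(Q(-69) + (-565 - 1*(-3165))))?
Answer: -33150 + sqrt(1013)/1013 ≈ -33150.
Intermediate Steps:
Q(I) = -I**2/3 (Q(I) = -I*I/3 = -I**2/3)
U = sqrt(1013)/1013 (U = 1/(sqrt(-1/3*(-69)**2 + (-565 - 1*(-3165)))) = 1/(sqrt(-1/3*4761 + (-565 + 3165))) = 1/(sqrt(-1587 + 2600)) = 1/(sqrt(1013)) = sqrt(1013)/1013 ≈ 0.031419)
(((91*(-7) - 3492) - 2750) - 26271) + U = (((91*(-7) - 3492) - 2750) - 26271) + sqrt(1013)/1013 = (((-637 - 3492) - 2750) - 26271) + sqrt(1013)/1013 = ((-4129 - 2750) - 26271) + sqrt(1013)/1013 = (-6879 - 26271) + sqrt(1013)/1013 = -33150 + sqrt(1013)/1013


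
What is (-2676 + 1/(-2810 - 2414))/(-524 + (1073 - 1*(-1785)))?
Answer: -13979425/12192816 ≈ -1.1465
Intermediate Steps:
(-2676 + 1/(-2810 - 2414))/(-524 + (1073 - 1*(-1785))) = (-2676 + 1/(-5224))/(-524 + (1073 + 1785)) = (-2676 - 1/5224)/(-524 + 2858) = -13979425/5224/2334 = -13979425/5224*1/2334 = -13979425/12192816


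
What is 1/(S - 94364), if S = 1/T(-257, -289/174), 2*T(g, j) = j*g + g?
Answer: -29555/2788927672 ≈ -1.0597e-5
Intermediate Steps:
T(g, j) = g/2 + g*j/2 (T(g, j) = (j*g + g)/2 = (g*j + g)/2 = (g + g*j)/2 = g/2 + g*j/2)
S = 348/29555 (S = 1/((½)*(-257)*(1 - 289/174)) = 1/((½)*(-257)*(-115/174)) = 1/(29555/348) = 348/29555 ≈ 0.011775)
1/(S - 94364) = 1/(348/29555 - 94364) = 1/(-2788927672/29555) = -29555/2788927672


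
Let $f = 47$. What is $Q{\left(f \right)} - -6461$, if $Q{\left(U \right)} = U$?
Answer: $6508$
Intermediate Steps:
$Q{\left(f \right)} - -6461 = 47 - -6461 = 47 + 6461 = 6508$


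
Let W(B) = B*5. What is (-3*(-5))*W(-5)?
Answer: -375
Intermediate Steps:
W(B) = 5*B
(-3*(-5))*W(-5) = (-3*(-5))*(5*(-5)) = 15*(-25) = -375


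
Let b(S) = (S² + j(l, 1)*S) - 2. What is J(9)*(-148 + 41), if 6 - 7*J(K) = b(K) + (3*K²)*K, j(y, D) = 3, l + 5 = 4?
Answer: 244709/7 ≈ 34958.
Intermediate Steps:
l = -1 (l = -5 + 4 = -1)
b(S) = -2 + S² + 3*S (b(S) = (S² + 3*S) - 2 = -2 + S² + 3*S)
J(K) = 8/7 - 3*K/7 - 3*K³/7 - K²/7 (J(K) = 6/7 - ((-2 + K² + 3*K) + (3*K²)*K)/7 = 6/7 - ((-2 + K² + 3*K) + 3*K³)/7 = 6/7 - (-2 + K² + 3*K + 3*K³)/7 = 6/7 + (2/7 - 3*K/7 - 3*K³/7 - K²/7) = 8/7 - 3*K/7 - 3*K³/7 - K²/7)
J(9)*(-148 + 41) = (8/7 - 3/7*9 - 3/7*9³ - ⅐*9²)*(-148 + 41) = (8/7 - 27/7 - 3/7*729 - ⅐*81)*(-107) = (8/7 - 27/7 - 2187/7 - 81/7)*(-107) = -2287/7*(-107) = 244709/7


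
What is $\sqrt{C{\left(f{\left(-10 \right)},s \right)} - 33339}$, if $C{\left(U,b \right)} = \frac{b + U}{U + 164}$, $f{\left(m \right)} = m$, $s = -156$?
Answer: $\frac{i \sqrt{197673322}}{77} \approx 182.59 i$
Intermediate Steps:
$C{\left(U,b \right)} = \frac{U + b}{164 + U}$
$\sqrt{C{\left(f{\left(-10 \right)},s \right)} - 33339} = \sqrt{\frac{-10 - 156}{164 - 10} - 33339} = \sqrt{\frac{1}{154} \left(-166\right) - 33339} = \sqrt{- \frac{83}{77} - 33339} = \sqrt{- \frac{2567186}{77}} = \frac{i \sqrt{197673322}}{77}$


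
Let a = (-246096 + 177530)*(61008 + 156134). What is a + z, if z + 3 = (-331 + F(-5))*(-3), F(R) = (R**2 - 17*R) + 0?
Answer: -14888557712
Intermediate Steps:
F(R) = R**2 - 17*R
a = -14888558372 (a = -68566*217142 = -14888558372)
z = 660 (z = -3 + (-331 - 5*(-17 - 5))*(-3) = -3 + (-331 - 5*(-22))*(-3) = -3 + (-331 + 110)*(-3) = -3 - 221*(-3) = -3 + 663 = 660)
a + z = -14888558372 + 660 = -14888557712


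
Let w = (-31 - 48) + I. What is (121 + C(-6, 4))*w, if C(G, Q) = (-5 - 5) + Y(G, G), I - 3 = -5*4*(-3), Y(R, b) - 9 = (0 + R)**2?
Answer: -2496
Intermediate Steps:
Y(R, b) = 9 + R**2 (Y(R, b) = 9 + (0 + R)**2 = 9 + R**2)
I = 63 (I = 3 - 5*4*(-3) = 3 - 20*(-3) = 3 + 60 = 63)
C(G, Q) = -1 + G**2 (C(G, Q) = (-5 - 5) + (9 + G**2) = -10 + (9 + G**2) = -1 + G**2)
w = -16 (w = (-31 - 48) + 63 = -79 + 63 = -16)
(121 + C(-6, 4))*w = (121 + (-1 + (-6)**2))*(-16) = (121 + (-1 + 36))*(-16) = (121 + 35)*(-16) = 156*(-16) = -2496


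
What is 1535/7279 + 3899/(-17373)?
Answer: -1713266/126458067 ≈ -0.013548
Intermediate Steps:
1535/7279 + 3899/(-17373) = 1535*(1/7279) + 3899*(-1/17373) = 1535/7279 - 3899/17373 = -1713266/126458067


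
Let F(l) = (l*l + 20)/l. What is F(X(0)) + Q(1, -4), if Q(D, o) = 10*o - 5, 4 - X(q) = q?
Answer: -36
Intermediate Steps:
X(q) = 4 - q
F(l) = (20 + l²)/l (F(l) = (l² + 20)/l = (20 + l²)/l)
Q(D, o) = -5 + 10*o
F(X(0)) + Q(1, -4) = ((4 - 1*0) + 20/(4 - 1*0)) + (-5 + 10*(-4)) = ((4 + 0) + 20/(4 + 0)) + (-5 - 40) = (4 + 20/4) - 45 = (4 + 20*(¼)) - 45 = (4 + 5) - 45 = 9 - 45 = -36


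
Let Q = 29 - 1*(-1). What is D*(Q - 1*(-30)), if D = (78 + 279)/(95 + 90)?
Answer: 4284/37 ≈ 115.78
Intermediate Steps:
Q = 30 (Q = 29 + 1 = 30)
D = 357/185 ≈ 1.9297
D*(Q - 1*(-30)) = 357*(30 - 1*(-30))/185 = 357*(30 + 30)/185 = (357/185)*60 = 4284/37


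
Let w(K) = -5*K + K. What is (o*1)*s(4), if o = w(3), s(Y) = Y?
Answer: -48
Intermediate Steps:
w(K) = -4*K
o = -12 (o = -4*3 = -12)
(o*1)*s(4) = -12*1*4 = -12*4 = -48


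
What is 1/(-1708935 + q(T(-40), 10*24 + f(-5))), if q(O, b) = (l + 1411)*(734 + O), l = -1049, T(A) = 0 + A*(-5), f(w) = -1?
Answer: -1/1370827 ≈ -7.2949e-7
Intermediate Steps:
T(A) = -5*A (T(A) = 0 - 5*A = -5*A)
q(O, b) = 265708 + 362*O (q(O, b) = (-1049 + 1411)*(734 + O) = 362*(734 + O) = 265708 + 362*O)
1/(-1708935 + q(T(-40), 10*24 + f(-5))) = 1/(-1708935 + (265708 + 362*(-5*(-40)))) = 1/(-1708935 + (265708 + 362*200)) = 1/(-1708935 + (265708 + 72400)) = 1/(-1708935 + 338108) = 1/(-1370827) = -1/1370827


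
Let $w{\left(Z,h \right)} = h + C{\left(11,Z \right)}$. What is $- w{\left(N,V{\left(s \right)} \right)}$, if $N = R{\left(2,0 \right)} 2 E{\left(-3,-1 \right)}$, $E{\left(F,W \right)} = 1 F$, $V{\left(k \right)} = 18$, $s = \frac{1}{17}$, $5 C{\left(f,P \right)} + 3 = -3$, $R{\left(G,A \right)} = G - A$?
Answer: $- \frac{84}{5} \approx -16.8$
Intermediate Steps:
$C{\left(f,P \right)} = - \frac{6}{5}$ ($C{\left(f,P \right)} = - \frac{3}{5} + \frac{1}{5} \left(-3\right) = - \frac{3}{5} - \frac{3}{5} = - \frac{6}{5}$)
$s = \frac{1}{17} \approx 0.058824$
$E{\left(F,W \right)} = F$
$N = -12$ ($N = \left(2 - 0\right) 2 \left(-3\right) = \left(2 + 0\right) 2 \left(-3\right) = 2 \cdot 2 \left(-3\right) = 4 \left(-3\right) = -12$)
$w{\left(Z,h \right)} = - \frac{6}{5} + h$ ($w{\left(Z,h \right)} = h - \frac{6}{5} = - \frac{6}{5} + h$)
$- w{\left(N,V{\left(s \right)} \right)} = - (- \frac{6}{5} + 18) = \left(-1\right) \frac{84}{5} = - \frac{84}{5}$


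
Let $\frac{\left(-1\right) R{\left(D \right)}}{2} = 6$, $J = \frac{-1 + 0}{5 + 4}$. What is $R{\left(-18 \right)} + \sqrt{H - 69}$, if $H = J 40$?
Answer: $-12 + \frac{i \sqrt{661}}{3} \approx -12.0 + 8.57 i$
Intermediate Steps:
$J = - \frac{1}{9} \approx -0.11111$
$R{\left(D \right)} = -12$ ($R{\left(D \right)} = \left(-2\right) 6 = -12$)
$H = - \frac{40}{9}$ ($H = \left(- \frac{1}{9}\right) 40 = - \frac{40}{9} \approx -4.4444$)
$R{\left(-18 \right)} + \sqrt{H - 69} = -12 + \sqrt{- \frac{40}{9} - 69} = -12 + \sqrt{- \frac{661}{9}} = -12 + \frac{i \sqrt{661}}{3}$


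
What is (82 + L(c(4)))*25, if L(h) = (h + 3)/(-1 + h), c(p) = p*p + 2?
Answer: 35375/17 ≈ 2080.9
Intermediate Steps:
c(p) = 2 + p² (c(p) = p² + 2 = 2 + p²)
L(h) = (3 + h)/(-1 + h)
(82 + L(c(4)))*25 = (82 + (3 + (2 + 4²))/(-1 + (2 + 4²)))*25 = (82 + (3 + (2 + 16))/(-1 + (2 + 16)))*25 = (82 + (3 + 18)/(-1 + 18))*25 = (82 + 21/17)*25 = (1415/17)*25 = 35375/17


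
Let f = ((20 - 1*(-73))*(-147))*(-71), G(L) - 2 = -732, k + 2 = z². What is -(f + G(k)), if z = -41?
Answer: -969911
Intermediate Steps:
k = 1679 (k = -2 + (-41)² = -2 + 1681 = 1679)
G(L) = -730 (G(L) = 2 - 732 = -730)
f = 970641 (f = ((20 + 73)*(-147))*(-71) = (93*(-147))*(-71) = -13671*(-71) = 970641)
-(f + G(k)) = -(970641 - 730) = -1*969911 = -969911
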